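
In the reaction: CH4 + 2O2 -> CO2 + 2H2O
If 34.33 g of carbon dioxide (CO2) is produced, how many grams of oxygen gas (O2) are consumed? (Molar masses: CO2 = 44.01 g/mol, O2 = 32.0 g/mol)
Moles of CO2 = 34.33 g ÷ 44.01 g/mol = 0.78005 mol
Mole ratio: 2 mol O2 / 1 mol CO2
Moles of O2 = 0.78005 × (2/1) = 1.5601 mol
Mass of O2 = 1.5601 mol × 32.0 g/mol = 49.92 g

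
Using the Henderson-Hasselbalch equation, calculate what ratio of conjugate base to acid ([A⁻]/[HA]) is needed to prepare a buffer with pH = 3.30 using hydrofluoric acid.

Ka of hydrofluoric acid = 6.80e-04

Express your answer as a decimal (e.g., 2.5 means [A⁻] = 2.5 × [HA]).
[A⁻]/[HA] = 1.357

pKa = −log(6.80e-04) = 3.1675. pH = pKa + log([A⁻]/[HA]). 3.30 = 3.1675 + log(ratio). log(ratio) = 3.30 − 3.1675 = 0.1325. ratio = 10^(0.1325) = 1.357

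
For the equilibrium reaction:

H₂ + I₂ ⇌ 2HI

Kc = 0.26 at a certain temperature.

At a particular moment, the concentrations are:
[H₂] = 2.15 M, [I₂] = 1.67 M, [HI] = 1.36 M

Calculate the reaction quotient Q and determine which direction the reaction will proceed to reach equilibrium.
Q = 0.515, Q > K, reaction proceeds reverse (toward reactants)

Q = ([HI]^2) / ([H₂] × [I₂])
  = ((1.36)^2) / ((2.15)·(1.67)) = 1.8496/3.5905 = 0.5151
Since Q = 0.5151 > Kc = 0.26, the reaction proceeds reverse (toward reactants) to reach equilibrium.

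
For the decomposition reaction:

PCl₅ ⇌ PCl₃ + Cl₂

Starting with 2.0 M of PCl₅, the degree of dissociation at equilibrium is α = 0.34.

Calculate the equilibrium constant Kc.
K_c = 0.3503

x = α·[A]₀ = 0.34 × 2.0 = 0.68 M dissociated.
At eq: [PCl₅] = 2.0 − 0.68 = 1.32 M; [PCl₃] = [Cl₂] = x = 0.68 M.
Kc = [PCl₃][Cl₂]/[PCl₅] = (0.68)²/1.32 = 0.3503.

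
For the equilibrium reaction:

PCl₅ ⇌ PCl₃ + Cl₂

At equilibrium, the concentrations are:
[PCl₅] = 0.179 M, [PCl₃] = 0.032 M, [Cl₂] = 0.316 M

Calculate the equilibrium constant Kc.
K_c = 0.0565

Kc = ([PCl₃] × [Cl₂]) / ([PCl₅])
   = ((0.032)·(0.316)) / ((0.179))
   = 0.010112 / 0.179 = 0.0565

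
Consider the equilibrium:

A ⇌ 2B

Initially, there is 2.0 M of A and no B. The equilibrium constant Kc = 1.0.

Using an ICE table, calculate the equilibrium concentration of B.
[B] = 1.186 M

ICE: [A] = 2.0 − x, [B] = 2x.
Kc = (2x)²/(2.0 − x) = 1.0 ⇒ 4x² + 1.0x − 2 = 0.
x = (−1.0 + √(1.0² + 4·4·2))/(2·4) = (−1.0 + √33)/8 = 0.59307.
[B] = 2x = 1.186 M.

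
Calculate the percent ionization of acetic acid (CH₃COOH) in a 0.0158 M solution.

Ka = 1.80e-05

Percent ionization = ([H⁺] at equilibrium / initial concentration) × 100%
Percent ionization = 3.32%

Let x = [H⁺]. Ka = x²/(C - x) ⇒ x² + (1.80e-05)x - (1.80e-05)(0.0158) = 0. x = 5.2437e-04. Percent = (5.2437e-04/0.0158) × 100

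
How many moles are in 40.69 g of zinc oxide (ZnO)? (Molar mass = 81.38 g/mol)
Moles = 40.69 g ÷ 81.38 g/mol = 0.5 mol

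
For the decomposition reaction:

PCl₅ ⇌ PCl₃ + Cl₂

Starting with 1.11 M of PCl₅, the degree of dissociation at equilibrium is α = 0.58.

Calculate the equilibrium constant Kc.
K_c = 0.8891

x = α·[A]₀ = 0.58 × 1.11 = 0.6438 M dissociated.
At eq: [PCl₅] = 1.11 − 0.6438 = 0.4662 M; [PCl₃] = [Cl₂] = x = 0.6438 M.
Kc = [PCl₃][Cl₂]/[PCl₅] = (0.6438)²/0.4662 = 0.8891.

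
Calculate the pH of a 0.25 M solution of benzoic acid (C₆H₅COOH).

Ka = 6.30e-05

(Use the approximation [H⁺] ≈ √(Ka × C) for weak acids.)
pH = 2.40

[H⁺] = √(Ka × C) = √(6.30e-05 × 0.25) = 3.9686e-03. pH = -log(3.9686e-03)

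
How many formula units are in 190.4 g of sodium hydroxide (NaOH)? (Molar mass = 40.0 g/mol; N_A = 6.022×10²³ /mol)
Moles = 190.4 g ÷ 40.0 g/mol = 4.76 mol
Formula units = 4.76 mol × 6.022×10²³ /mol = 2.866e+24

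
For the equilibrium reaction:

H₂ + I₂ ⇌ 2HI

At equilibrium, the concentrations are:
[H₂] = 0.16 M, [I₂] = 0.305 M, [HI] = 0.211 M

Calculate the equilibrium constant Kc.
K_c = 0.9123

Kc = ([HI]^2) / ([H₂] × [I₂])
   = ((0.211)^2) / ((0.16)·(0.305))
   = 0.044521 / 0.0488 = 0.9123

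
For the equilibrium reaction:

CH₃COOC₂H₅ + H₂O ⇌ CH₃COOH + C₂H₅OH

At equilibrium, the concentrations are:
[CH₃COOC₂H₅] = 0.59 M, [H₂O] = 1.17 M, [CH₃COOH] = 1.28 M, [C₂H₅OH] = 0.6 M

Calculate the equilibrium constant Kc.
K_c = 1.1126

Kc = ([CH₃COOH] × [C₂H₅OH]) / ([CH₃COOC₂H₅] × [H₂O])
   = ((1.28)·(0.6)) / ((0.59)·(1.17))
   = 0.768 / 0.6903 = 1.1126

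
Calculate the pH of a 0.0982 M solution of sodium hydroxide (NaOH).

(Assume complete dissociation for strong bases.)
pH = 12.99

[OH⁻] = 0.0982 M for strong base. pOH = -log[OH⁻] = 1.01, pH = 14 - pOH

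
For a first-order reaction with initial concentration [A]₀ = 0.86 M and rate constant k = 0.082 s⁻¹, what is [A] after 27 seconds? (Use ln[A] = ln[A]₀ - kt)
0.0940 M

ln[A] = ln[A]₀ - k·t = ln(0.86) - (0.082)·(27) = -0.1508 - 2.2140 = -2.3648
[A] = e^(-2.3648) = 0.0940 M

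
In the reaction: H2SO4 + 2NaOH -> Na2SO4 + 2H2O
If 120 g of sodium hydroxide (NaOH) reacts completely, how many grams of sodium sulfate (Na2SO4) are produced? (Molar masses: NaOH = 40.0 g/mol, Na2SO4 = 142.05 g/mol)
Moles of NaOH = 120 g ÷ 40.0 g/mol = 3 mol
Mole ratio: 1 mol Na2SO4 / 2 mol NaOH
Moles of Na2SO4 = 3 × (1/2) = 1.5 mol
Mass of Na2SO4 = 1.5 mol × 142.05 g/mol = 213.1 g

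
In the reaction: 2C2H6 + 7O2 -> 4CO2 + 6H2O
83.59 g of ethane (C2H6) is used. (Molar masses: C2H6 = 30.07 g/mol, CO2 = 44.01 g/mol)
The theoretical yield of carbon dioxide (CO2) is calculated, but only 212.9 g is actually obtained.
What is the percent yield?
Moles of C2H6 = 83.59 g ÷ 30.07 g/mol = 2.77985 mol
Mole ratio: 4 mol CO2 / 2 mol C2H6
Moles of CO2 = 2.77985 × (4/2) = 5.55969 mol
Theoretical yield = 5.55969 mol × 44.01 g/mol = 244.68 g
Actual yield = 212.9 g
Percent yield = (212.9 / 244.68) × 100% = 87.0%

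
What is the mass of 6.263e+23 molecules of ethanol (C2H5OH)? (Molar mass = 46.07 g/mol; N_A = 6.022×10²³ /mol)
Moles = 6.263e+23 ÷ 6.022×10²³ = 1.04002 mol
Mass = 1.04002 mol × 46.07 g/mol = 47.91 g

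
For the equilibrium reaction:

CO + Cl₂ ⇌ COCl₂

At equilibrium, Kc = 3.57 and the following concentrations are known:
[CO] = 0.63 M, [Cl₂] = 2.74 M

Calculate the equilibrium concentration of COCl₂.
[COCl₂] = 6.1625 M

Kc = ([COCl₂]) / ([CO] × [Cl₂]) = 3.57
[COCl₂]^1 = Kc · (reactant terms)/(other product terms) = 3.57 · 1.7262 / 1 = 6.1625
[COCl₂] = 6.1625 M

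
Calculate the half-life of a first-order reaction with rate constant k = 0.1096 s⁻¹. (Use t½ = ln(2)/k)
6.32 s

t½ = ln(2)/k = 0.6931/0.1096 = 6.32 s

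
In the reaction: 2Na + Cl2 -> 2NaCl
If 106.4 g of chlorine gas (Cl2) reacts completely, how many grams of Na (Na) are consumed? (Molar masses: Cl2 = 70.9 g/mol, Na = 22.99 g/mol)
Moles of Cl2 = 106.4 g ÷ 70.9 g/mol = 1.50071 mol
Mole ratio: 2 mol Na / 1 mol Cl2
Moles of Na = 1.50071 × (2/1) = 3.00141 mol
Mass of Na = 3.00141 mol × 22.99 g/mol = 69 g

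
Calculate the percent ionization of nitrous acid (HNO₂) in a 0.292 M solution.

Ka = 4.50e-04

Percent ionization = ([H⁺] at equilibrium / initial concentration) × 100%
Percent ionization = 3.85%

Let x = [H⁺]. Ka = x²/(C - x) ⇒ x² + (4.50e-04)x - (4.50e-04)(0.292) = 0. x = 1.1240e-02. Percent = (1.1240e-02/0.292) × 100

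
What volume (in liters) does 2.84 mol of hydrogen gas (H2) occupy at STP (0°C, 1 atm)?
At STP, 1 mol of gas occupies 22.4 L
Volume = 2.84 mol × 22.4 L/mol = 63.62 L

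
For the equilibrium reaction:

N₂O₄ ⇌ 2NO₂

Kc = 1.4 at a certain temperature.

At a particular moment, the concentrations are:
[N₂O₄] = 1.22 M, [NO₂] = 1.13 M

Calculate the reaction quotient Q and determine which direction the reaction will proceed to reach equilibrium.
Q = 1.047, Q < K, reaction proceeds forward (toward products)

Q = ([NO₂]^2) / ([N₂O₄])
  = ((1.13)^2) / ((1.22)) = 1.2769/1.22 = 1.047
Since Q = 1.047 < Kc = 1.4, the reaction proceeds forward (toward products) to reach equilibrium.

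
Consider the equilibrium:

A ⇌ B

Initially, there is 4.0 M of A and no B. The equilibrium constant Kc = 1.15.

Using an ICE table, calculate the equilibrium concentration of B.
[B] = 2.140 M

ICE: [A] = 4.0 − x, [B] = x.
Kc = x/(4.0 − x) = 1.15 ⇒ x = 1.15·4.0/(1 + 1.15) = 4.6/2.15 = 2.14.
[B] = x = 2.140 M.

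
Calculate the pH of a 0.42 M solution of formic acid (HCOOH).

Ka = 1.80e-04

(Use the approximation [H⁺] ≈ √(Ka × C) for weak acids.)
pH = 2.06

[H⁺] = √(Ka × C) = √(1.80e-04 × 0.42) = 8.6948e-03. pH = -log(8.6948e-03)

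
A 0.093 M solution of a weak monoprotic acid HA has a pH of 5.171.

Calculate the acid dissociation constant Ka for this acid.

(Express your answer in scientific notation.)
K_a = 4.89e-10

[H⁺] = 10^(−pH) = 10^(−5.171) = 6.745e-06 M. For HA ⇌ H⁺ + A⁻, Ka = x²/(C − x) = (6.745e-06)²/(0.093 − 6.745e-06) = 4.89e-10.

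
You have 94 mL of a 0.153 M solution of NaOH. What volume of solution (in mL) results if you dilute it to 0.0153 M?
Using M₁V₁ = M₂V₂:
0.153 × 94 = 0.0153 × V₂
V₂ = (0.153 × 94) / 0.0153 = 940 mL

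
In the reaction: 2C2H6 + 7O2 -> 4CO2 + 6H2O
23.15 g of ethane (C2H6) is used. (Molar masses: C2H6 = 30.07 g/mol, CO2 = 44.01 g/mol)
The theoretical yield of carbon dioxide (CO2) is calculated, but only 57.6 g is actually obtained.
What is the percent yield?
Moles of C2H6 = 23.15 g ÷ 30.07 g/mol = 0.76987 mol
Mole ratio: 4 mol CO2 / 2 mol C2H6
Moles of CO2 = 0.76987 × (4/2) = 1.53974 mol
Theoretical yield = 1.53974 mol × 44.01 g/mol = 67.764 g
Actual yield = 57.6 g
Percent yield = (57.6 / 67.764) × 100% = 85.0%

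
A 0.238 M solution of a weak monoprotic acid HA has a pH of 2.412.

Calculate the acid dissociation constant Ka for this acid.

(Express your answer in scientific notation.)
K_a = 6.41e-05

[H⁺] = 10^(−pH) = 10^(−2.412) = 3.873e-03 M. For HA ⇌ H⁺ + A⁻, Ka = x²/(C − x) = (3.873e-03)²/(0.238 − 3.873e-03) = 6.41e-05.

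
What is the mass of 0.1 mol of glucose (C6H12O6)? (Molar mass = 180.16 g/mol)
Mass = 0.1 mol × 180.16 g/mol = 18.02 g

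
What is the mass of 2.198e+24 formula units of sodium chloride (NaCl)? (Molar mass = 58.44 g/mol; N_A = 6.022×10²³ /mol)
Moles = 2.198e+24 ÷ 6.022×10²³ = 3.64995 mol
Mass = 3.64995 mol × 58.44 g/mol = 213.3 g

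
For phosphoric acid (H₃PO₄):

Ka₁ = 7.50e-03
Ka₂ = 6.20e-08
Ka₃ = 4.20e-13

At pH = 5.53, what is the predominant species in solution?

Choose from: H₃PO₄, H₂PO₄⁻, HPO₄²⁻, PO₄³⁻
H₂PO₄⁻

pKa1 = 2.12, pKa2 = 7.21, pKa3 = 12.38. Each pKa is the crossover between adjacent species; pH = 5.53 lies in the region where H₂PO₄⁻ predominates.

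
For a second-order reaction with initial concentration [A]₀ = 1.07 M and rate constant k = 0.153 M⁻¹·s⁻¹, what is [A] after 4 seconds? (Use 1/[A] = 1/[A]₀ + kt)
0.6466 M

1/[A] = 1/[A]₀ + k·t = 1/1.07 + (0.153)·(4) = 0.9346 + 0.6120 = 1.5466
[A] = 1/1.5466 = 0.6466 M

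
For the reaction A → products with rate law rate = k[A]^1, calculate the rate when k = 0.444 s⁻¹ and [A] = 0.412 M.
0.1829 M/s

rate = k·[A]^1 = 0.444·(0.412)^1 = 0.444·0.412 = 0.1829 M/s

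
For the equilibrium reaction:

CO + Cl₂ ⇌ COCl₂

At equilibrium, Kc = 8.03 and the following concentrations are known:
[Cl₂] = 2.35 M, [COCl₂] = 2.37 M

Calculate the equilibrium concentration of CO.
[CO] = 0.1256 M

Kc = ([COCl₂]) / ([CO] × [Cl₂]) = 8.03
[CO]^1 = (product terms)/(Kc · other reactant terms) = 2.37 / (8.03 · 2.35) = 0.12559
[CO] = 0.1256 M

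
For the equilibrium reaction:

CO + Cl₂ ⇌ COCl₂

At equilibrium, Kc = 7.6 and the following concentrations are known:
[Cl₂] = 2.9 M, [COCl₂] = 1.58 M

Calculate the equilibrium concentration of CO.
[CO] = 0.0717 M

Kc = ([COCl₂]) / ([CO] × [Cl₂]) = 7.6
[CO]^1 = (product terms)/(Kc · other reactant terms) = 1.58 / (7.6 · 2.9) = 0.071688
[CO] = 0.0717 M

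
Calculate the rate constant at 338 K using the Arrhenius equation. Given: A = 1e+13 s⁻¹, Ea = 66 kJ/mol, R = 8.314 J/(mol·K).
6.31e+02 s⁻¹

k = A·exp(-Ea/(R·T)) = 1e+13·exp(-66000/(8.314·338)) = 1e+13·exp(-23.4864) = 1e+13·6.3091e-11 = 6.31e+02 s⁻¹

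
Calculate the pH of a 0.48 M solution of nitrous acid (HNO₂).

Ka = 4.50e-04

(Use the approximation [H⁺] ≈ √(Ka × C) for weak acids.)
pH = 1.83

[H⁺] = √(Ka × C) = √(4.50e-04 × 0.48) = 1.4697e-02. pH = -log(1.4697e-02)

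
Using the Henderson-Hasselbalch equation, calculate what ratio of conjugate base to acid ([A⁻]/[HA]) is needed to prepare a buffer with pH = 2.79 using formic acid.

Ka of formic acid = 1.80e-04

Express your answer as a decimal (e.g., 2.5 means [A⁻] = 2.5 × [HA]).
[A⁻]/[HA] = 0.111

pKa = −log(1.80e-04) = 3.7447. pH = pKa + log([A⁻]/[HA]). 2.79 = 3.7447 + log(ratio). log(ratio) = 2.79 − 3.7447 = -0.9547. ratio = 10^(-0.9547) = 0.111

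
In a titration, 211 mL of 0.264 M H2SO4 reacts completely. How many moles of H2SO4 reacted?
Moles = Molarity × Volume (L)
Moles = 0.264 M × 0.211 L = 0.0557 mol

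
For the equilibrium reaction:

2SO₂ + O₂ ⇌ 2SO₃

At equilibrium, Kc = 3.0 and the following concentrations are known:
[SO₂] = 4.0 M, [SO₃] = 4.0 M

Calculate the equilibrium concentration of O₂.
[O₂] = 0.3333 M

Kc = ([SO₃]^2) / ([SO₂]^2 × [O₂]) = 3.0
[O₂]^1 = (product terms)/(Kc · other reactant terms) = 16 / (3.0 · 16) = 0.33333
[O₂] = 0.3333 M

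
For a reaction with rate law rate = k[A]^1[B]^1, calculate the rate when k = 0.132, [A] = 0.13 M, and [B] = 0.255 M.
0.004376 M/s

rate = k·[A]^1·[B]^1 = 0.132·(0.13)^1·(0.255)^1 = 0.132·0.13·0.255 = 0.004376 M/s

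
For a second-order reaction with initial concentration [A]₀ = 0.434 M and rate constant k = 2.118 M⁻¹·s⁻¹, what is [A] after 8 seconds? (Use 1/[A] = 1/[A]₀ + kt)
0.0520 M

1/[A] = 1/[A]₀ + k·t = 1/0.434 + (2.118)·(8) = 2.3041 + 16.9440 = 19.2481
[A] = 1/19.2481 = 0.0520 M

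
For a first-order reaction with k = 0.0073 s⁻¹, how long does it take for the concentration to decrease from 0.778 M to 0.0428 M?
397.29 s

From ln[A] = ln[A]₀ - k·t: t = ln([A]₀/[A])/k = ln(0.778/0.0428)/0.0073 = ln(18.1776)/0.0073 = 2.9002/0.0073 = 397.29 s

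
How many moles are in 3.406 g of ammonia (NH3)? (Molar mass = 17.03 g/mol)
Moles = 3.406 g ÷ 17.03 g/mol = 0.2 mol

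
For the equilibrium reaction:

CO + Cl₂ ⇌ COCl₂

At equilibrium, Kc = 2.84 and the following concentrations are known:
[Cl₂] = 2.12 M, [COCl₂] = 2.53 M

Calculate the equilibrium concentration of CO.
[CO] = 0.4202 M

Kc = ([COCl₂]) / ([CO] × [Cl₂]) = 2.84
[CO]^1 = (product terms)/(Kc · other reactant terms) = 2.53 / (2.84 · 2.12) = 0.42021
[CO] = 0.4202 M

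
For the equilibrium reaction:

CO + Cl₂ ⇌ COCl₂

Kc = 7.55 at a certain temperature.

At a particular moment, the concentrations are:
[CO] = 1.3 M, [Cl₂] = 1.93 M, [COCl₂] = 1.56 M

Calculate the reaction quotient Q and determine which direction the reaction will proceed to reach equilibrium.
Q = 0.622, Q < K, reaction proceeds forward (toward products)

Q = ([COCl₂]) / ([CO] × [Cl₂])
  = ((1.56)) / ((1.3)·(1.93)) = 1.56/2.509 = 0.6218
Since Q = 0.6218 < Kc = 7.55, the reaction proceeds forward (toward products) to reach equilibrium.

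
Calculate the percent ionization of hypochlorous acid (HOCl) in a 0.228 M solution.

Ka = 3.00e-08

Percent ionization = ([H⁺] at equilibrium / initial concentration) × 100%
Percent ionization = 0.0363%

Let x = [H⁺]. Ka = x²/(C - x) ⇒ x² + (3.00e-08)x - (3.00e-08)(0.228) = 0. x = 8.2689e-05. Percent = (8.2689e-05/0.228) × 100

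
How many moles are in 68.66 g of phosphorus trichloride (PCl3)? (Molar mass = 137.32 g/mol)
Moles = 68.66 g ÷ 137.32 g/mol = 0.5 mol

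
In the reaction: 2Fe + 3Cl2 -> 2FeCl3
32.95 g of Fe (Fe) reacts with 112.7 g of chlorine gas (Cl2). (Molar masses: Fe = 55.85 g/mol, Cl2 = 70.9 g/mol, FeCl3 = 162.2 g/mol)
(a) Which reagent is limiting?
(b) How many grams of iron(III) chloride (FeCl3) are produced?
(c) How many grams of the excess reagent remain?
(a) Fe, (b) 95.69 g, (c) 49.96 g

Moles of Fe = 32.95 g ÷ 55.85 g/mol = 0.589973 mol
Moles of Cl2 = 112.7 g ÷ 70.9 g/mol = 1.58956 mol
Moles ÷ coefficient: Fe: 0.589973/2 = 0.295, Cl2: 1.58956/3 = 0.5299
(a) Fe has the smaller value, so Fe is the limiting reagent.
(b) Moles of FeCl3 = 0.589973 mol Fe × (2/2) = 0.589973 mol; mass = 0.589973 mol × 162.2 g/mol = 95.69 g
(c) Cl2 consumed = 0.589973 × (3/2) = 0.88496 mol; remaining = 1.58956 − 0.88496 = 0.704603 mol; mass = 0.704603 mol × 70.9 g/mol = 49.96 g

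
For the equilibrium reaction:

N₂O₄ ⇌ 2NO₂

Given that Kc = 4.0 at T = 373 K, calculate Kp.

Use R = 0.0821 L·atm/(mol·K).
K_p = 122.4932

Δn = (moles gaseous products) − (moles gaseous reactants) = 1
T = 373 K; RT = 0.0821 × 373 = 30.6233
Kp = Kc·(RT)^Δn = 4.0 × (30.6233)^1 = 4.0 × 30.6233 = 122.4932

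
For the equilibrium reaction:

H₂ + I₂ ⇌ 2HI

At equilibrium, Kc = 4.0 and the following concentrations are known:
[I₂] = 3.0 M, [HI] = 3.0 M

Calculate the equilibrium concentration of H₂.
[H₂] = 0.7500 M

Kc = ([HI]^2) / ([H₂] × [I₂]) = 4.0
[H₂]^1 = (product terms)/(Kc · other reactant terms) = 9 / (4.0 · 3) = 0.75
[H₂] = 0.7500 M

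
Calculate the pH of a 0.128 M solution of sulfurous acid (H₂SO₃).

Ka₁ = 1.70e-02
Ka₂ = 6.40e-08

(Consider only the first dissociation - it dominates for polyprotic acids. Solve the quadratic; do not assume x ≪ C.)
pH = 1.41

x² + Ka₁·x − Ka₁·C = 0 with Ka₁ = 1.70e-02, C = 0.128.
x = (−Ka₁ + √(Ka₁² + 4·Ka₁·C))/2 = 3.8916e-02 M, so pH = 1.41.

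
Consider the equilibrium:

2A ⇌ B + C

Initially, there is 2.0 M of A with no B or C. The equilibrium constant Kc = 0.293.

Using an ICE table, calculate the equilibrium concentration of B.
[B] = 0.520 M

ICE: [A] = 2.0 − 2x, [B] = [C] = x.
Kc = x²/(2.0 − 2x)² = 0.293 ⇒ √Kc = x/(2.0 − 2x).
x = √0.293·2.0/(1 + 2√0.293) = 0.54129·2.0/2.0826 = 0.51983.
[B] = x = 0.520 M.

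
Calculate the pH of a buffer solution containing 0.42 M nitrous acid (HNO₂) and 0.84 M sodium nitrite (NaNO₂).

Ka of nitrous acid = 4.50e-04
pH = 3.65

pKa = -log(4.50e-04) = 3.35. pH = pKa + log([A⁻]/[HA]) = 3.35 + log(0.84/0.42)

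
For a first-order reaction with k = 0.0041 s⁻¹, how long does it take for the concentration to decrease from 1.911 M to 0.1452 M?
628.60 s

From ln[A] = ln[A]₀ - k·t: t = ln([A]₀/[A])/k = ln(1.911/0.1452)/0.0041 = ln(13.1612)/0.0041 = 2.5773/0.0041 = 628.60 s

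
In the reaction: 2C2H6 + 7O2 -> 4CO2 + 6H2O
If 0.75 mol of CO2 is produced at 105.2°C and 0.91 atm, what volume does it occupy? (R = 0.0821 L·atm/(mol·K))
T = 105.2°C + 273.15 = 378.35 K
V = nRT/P = (0.75 × 0.0821 × 378.35) / 0.91
V = 25.60 L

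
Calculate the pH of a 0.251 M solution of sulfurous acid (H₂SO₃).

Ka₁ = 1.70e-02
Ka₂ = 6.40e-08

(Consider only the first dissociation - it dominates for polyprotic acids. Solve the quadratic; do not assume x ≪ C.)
pH = 1.24

x² + Ka₁·x − Ka₁·C = 0 with Ka₁ = 1.70e-02, C = 0.251.
x = (−Ka₁ + √(Ka₁² + 4·Ka₁·C))/2 = 5.7373e-02 M, so pH = 1.24.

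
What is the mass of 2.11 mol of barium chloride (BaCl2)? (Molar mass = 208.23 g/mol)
Mass = 2.11 mol × 208.23 g/mol = 439.4 g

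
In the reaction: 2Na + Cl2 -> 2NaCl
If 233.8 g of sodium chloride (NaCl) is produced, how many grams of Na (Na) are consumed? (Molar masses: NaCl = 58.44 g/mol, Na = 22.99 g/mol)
Moles of NaCl = 233.8 g ÷ 58.44 g/mol = 4.00068 mol
Mole ratio: 2 mol Na / 2 mol NaCl
Moles of Na = 4.00068 × (2/2) = 4.00068 mol
Mass of Na = 4.00068 mol × 22.99 g/mol = 91.98 g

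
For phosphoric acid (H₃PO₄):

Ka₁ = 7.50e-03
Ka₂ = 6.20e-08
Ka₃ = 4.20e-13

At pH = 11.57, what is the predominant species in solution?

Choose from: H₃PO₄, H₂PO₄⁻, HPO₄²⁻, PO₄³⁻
HPO₄²⁻

pKa1 = 2.12, pKa2 = 7.21, pKa3 = 12.38. Each pKa is the crossover between adjacent species; pH = 11.57 lies in the region where HPO₄²⁻ predominates.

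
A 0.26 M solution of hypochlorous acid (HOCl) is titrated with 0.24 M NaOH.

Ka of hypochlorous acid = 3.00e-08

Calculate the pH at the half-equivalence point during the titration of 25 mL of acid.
pH = pKa = 7.52

At the half-equivalence point, [HA] = [A⁻], so by Henderson–Hasselbalch pH = pKa + log(1) = pKa.
pKa = −log(3.00e-08) = 7.52.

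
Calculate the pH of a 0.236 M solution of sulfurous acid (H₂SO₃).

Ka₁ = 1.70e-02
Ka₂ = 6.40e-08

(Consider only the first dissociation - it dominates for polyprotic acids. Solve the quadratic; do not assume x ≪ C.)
pH = 1.26

x² + Ka₁·x − Ka₁·C = 0 with Ka₁ = 1.70e-02, C = 0.236.
x = (−Ka₁ + √(Ka₁² + 4·Ka₁·C))/2 = 5.5408e-02 M, so pH = 1.26.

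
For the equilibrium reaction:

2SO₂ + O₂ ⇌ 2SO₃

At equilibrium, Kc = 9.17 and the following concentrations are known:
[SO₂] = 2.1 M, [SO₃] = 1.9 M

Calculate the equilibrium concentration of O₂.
[O₂] = 0.0893 M

Kc = ([SO₃]^2) / ([SO₂]^2 × [O₂]) = 9.17
[O₂]^1 = (product terms)/(Kc · other reactant terms) = 3.61 / (9.17 · 4.41) = 0.089269
[O₂] = 0.0893 M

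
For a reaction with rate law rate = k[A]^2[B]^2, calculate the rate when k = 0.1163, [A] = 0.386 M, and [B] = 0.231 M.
0.0009247 M/s

rate = k·[A]^2·[B]^2 = 0.1163·(0.386)^2·(0.231)^2 = 0.1163·0.148996·0.053361 = 0.0009247 M/s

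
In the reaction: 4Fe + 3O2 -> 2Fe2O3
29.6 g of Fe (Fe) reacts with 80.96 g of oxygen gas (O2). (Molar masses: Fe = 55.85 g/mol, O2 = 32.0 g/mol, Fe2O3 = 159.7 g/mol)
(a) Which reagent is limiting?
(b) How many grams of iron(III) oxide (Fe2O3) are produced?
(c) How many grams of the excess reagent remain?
(a) Fe, (b) 42.32 g, (c) 68.24 g

Moles of Fe = 29.6 g ÷ 55.85 g/mol = 0.529991 mol
Moles of O2 = 80.96 g ÷ 32.0 g/mol = 2.53 mol
Moles ÷ coefficient: Fe: 0.529991/4 = 0.1325, O2: 2.53/3 = 0.8433
(a) Fe has the smaller value, so Fe is the limiting reagent.
(b) Moles of Fe2O3 = 0.529991 mol Fe × (2/4) = 0.264996 mol; mass = 0.264996 mol × 159.7 g/mol = 42.32 g
(c) O2 consumed = 0.529991 × (3/4) = 0.397493 mol; remaining = 2.53 − 0.397493 = 2.13251 mol; mass = 2.13251 mol × 32.0 g/mol = 68.24 g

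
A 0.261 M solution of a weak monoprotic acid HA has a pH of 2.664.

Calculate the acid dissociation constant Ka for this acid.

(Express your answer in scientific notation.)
K_a = 1.82e-05

[H⁺] = 10^(−pH) = 10^(−2.664) = 2.168e-03 M. For HA ⇌ H⁺ + A⁻, Ka = x²/(C − x) = (2.168e-03)²/(0.261 − 2.168e-03) = 1.82e-05.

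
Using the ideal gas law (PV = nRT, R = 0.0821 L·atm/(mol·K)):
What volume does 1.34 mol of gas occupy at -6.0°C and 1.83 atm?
T = -6.0°C + 273.15 = 267.15 K
V = nRT/P = (1.34 × 0.0821 × 267.15) / 1.83
V = 16.06 L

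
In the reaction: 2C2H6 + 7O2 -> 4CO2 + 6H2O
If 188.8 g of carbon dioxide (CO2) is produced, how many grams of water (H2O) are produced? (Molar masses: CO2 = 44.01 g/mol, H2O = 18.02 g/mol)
Moles of CO2 = 188.8 g ÷ 44.01 g/mol = 4.28993 mol
Mole ratio: 6 mol H2O / 4 mol CO2
Moles of H2O = 4.28993 × (6/4) = 6.4349 mol
Mass of H2O = 6.4349 mol × 18.02 g/mol = 116 g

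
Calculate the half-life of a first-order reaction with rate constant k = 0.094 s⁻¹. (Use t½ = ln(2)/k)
7.37 s

t½ = ln(2)/k = 0.6931/0.094 = 7.37 s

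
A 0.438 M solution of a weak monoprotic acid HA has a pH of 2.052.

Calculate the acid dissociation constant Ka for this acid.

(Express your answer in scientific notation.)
K_a = 1.83e-04

[H⁺] = 10^(−pH) = 10^(−2.052) = 8.872e-03 M. For HA ⇌ H⁺ + A⁻, Ka = x²/(C − x) = (8.872e-03)²/(0.438 − 8.872e-03) = 1.83e-04.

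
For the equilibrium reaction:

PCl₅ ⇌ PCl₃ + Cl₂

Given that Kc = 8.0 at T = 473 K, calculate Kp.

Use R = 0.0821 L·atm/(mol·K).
K_p = 310.6664

Δn = (moles gaseous products) − (moles gaseous reactants) = 1
T = 473 K; RT = 0.0821 × 473 = 38.8333
Kp = Kc·(RT)^Δn = 8.0 × (38.8333)^1 = 8.0 × 38.8333 = 310.6664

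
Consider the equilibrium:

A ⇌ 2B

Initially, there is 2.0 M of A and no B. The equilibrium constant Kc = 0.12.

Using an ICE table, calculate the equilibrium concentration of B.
[B] = 0.461 M

ICE: [A] = 2.0 − x, [B] = 2x.
Kc = (2x)²/(2.0 − x) = 0.12 ⇒ 4x² + 0.12x − 0.24 = 0.
x = (−0.12 + √(0.12² + 4·4·0.24))/(2·4) = (−0.12 + √3.8544)/8 = 0.23041.
[B] = 2x = 0.461 M.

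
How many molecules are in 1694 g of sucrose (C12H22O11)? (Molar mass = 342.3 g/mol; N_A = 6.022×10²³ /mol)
Moles = 1694 g ÷ 342.3 g/mol = 4.94888 mol
Molecules = 4.94888 mol × 6.022×10²³ /mol = 2.980e+24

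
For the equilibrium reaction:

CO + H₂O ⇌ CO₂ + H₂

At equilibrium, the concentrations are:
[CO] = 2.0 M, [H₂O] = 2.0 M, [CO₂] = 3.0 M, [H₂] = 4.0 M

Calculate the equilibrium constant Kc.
K_c = 3.0000

Kc = ([CO₂] × [H₂]) / ([CO] × [H₂O])
   = ((3.0)·(4.0)) / ((2.0)·(2.0))
   = 12 / 4 = 3.0000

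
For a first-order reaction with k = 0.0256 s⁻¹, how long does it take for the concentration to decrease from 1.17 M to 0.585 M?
27.08 s

From ln[A] = ln[A]₀ - k·t: t = ln([A]₀/[A])/k = ln(1.17/0.585)/0.0256 = ln(2.0000)/0.0256 = 0.6931/0.0256 = 27.08 s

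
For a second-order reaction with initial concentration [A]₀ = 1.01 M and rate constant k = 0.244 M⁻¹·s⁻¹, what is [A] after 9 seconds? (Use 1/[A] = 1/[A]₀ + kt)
0.3139 M

1/[A] = 1/[A]₀ + k·t = 1/1.01 + (0.244)·(9) = 0.9901 + 2.1960 = 3.1861
[A] = 1/3.1861 = 0.3139 M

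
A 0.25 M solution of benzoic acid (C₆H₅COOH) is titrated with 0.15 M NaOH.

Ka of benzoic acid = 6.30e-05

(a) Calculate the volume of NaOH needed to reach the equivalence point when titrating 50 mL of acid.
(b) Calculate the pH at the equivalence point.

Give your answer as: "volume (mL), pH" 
V = 83.3 mL, pH = 8.59

(a) At equivalence: moles acid = moles base.
moles acid = 0.25 × 0.05 = 0.0125 mol; V_NaOH = 0.0125/0.15 = 0.08333 L = 83.3 mL.
(b) At equivalence, all acid → conjugate base A⁻ at [A⁻] = 0.0125/0.1333 = 0.09375 M.
Kb = Kw/Ka = 1.0e-14/6.30e-05 = 1.587e-10; [OH⁻] = √(Kb·[A⁻]) = 3.858e-06; pOH = 5.41; pH = 14 − pOH = 8.59.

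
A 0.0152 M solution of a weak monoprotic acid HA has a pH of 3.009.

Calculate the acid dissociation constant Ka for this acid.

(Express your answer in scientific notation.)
K_a = 6.75e-05

[H⁺] = 10^(−pH) = 10^(−3.009) = 9.795e-04 M. For HA ⇌ H⁺ + A⁻, Ka = x²/(C − x) = (9.795e-04)²/(0.0152 − 9.795e-04) = 6.75e-05.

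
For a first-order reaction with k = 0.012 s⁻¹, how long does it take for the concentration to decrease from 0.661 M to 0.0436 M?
226.56 s

From ln[A] = ln[A]₀ - k·t: t = ln([A]₀/[A])/k = ln(0.661/0.0436)/0.012 = ln(15.1606)/0.012 = 2.7187/0.012 = 226.56 s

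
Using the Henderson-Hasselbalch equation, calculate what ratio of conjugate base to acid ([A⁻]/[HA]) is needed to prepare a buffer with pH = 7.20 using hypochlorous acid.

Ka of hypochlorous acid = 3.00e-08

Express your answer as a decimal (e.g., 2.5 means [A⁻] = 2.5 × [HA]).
[A⁻]/[HA] = 0.475

pKa = −log(3.00e-08) = 7.5229. pH = pKa + log([A⁻]/[HA]). 7.20 = 7.5229 + log(ratio). log(ratio) = 7.20 − 7.5229 = -0.3229. ratio = 10^(-0.3229) = 0.475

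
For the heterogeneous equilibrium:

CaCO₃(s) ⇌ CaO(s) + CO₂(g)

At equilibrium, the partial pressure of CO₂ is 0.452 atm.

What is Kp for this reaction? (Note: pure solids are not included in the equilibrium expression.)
K_p = 0.452

Solids (CaCO₃, CaO) have activity 1 and are excluded.
Kp = P(CO₂) = 0.452.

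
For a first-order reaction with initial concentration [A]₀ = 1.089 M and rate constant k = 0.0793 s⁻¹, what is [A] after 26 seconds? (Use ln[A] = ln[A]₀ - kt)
0.1385 M

ln[A] = ln[A]₀ - k·t = ln(1.089) - (0.0793)·(26) = 0.0853 - 2.0618 = -1.9765
[A] = e^(-1.9765) = 0.1385 M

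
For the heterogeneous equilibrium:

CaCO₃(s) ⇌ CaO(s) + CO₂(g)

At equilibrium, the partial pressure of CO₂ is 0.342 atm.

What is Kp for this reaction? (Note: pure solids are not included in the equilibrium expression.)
K_p = 0.342

Solids (CaCO₃, CaO) have activity 1 and are excluded.
Kp = P(CO₂) = 0.342.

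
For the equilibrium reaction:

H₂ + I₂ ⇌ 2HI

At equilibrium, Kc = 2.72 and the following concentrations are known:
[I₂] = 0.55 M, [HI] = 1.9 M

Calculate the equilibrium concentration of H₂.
[H₂] = 2.4131 M

Kc = ([HI]^2) / ([H₂] × [I₂]) = 2.72
[H₂]^1 = (product terms)/(Kc · other reactant terms) = 3.61 / (2.72 · 0.55) = 2.4131
[H₂] = 2.4131 M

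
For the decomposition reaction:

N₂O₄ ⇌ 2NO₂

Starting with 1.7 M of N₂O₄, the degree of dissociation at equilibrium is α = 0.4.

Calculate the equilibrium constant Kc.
K_c = 1.8133

x = α·[A]₀ = 0.4 × 1.7 = 0.68 M dissociated.
At eq: [N₂O₄] = 1.7 − 0.68 = 1.02 M; [NO₂] = 2x = 1.36 M.
Kc = [NO₂]²/[N₂O₄] = (1.36)²/1.02 = 1.813.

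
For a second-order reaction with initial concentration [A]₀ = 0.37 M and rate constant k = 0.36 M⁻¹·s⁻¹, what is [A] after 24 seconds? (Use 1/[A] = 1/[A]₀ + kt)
0.0882 M

1/[A] = 1/[A]₀ + k·t = 1/0.37 + (0.36)·(24) = 2.7027 + 8.6400 = 11.3427
[A] = 1/11.3427 = 0.0882 M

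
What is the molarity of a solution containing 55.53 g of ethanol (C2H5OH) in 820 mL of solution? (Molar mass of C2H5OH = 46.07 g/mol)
Moles of C2H5OH = 55.53 g ÷ 46.07 g/mol = 1.20534 mol
Volume = 820 mL = 0.82 L
Molarity = 1.20534 mol ÷ 0.82 L = 1.47 M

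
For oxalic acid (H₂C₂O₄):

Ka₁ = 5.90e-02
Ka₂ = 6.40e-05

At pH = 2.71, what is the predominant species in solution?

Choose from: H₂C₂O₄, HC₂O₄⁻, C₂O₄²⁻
HC₂O₄⁻

pKa1 = 1.23, pKa2 = 4.19. Each pKa is the crossover between adjacent species; pH = 2.71 lies in the region where HC₂O₄⁻ predominates.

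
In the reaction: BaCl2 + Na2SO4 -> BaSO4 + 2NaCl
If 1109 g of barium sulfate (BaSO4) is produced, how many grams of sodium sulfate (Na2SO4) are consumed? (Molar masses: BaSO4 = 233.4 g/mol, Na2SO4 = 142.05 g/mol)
Moles of BaSO4 = 1109 g ÷ 233.4 g/mol = 4.7515 mol
Mole ratio: 1 mol Na2SO4 / 1 mol BaSO4
Moles of Na2SO4 = 4.7515 × (1/1) = 4.7515 mol
Mass of Na2SO4 = 4.7515 mol × 142.05 g/mol = 675 g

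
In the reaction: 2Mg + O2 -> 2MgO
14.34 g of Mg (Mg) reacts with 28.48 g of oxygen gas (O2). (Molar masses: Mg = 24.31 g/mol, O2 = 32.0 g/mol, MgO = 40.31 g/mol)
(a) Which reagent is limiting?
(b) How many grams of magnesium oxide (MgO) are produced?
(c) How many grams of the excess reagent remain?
(a) Mg, (b) 23.78 g, (c) 19.04 g

Moles of Mg = 14.34 g ÷ 24.31 g/mol = 0.589881 mol
Moles of O2 = 28.48 g ÷ 32.0 g/mol = 0.89 mol
Moles ÷ coefficient: Mg: 0.589881/2 = 0.2949, O2: 0.89/1 = 0.89
(a) Mg has the smaller value, so Mg is the limiting reagent.
(b) Moles of MgO = 0.589881 mol Mg × (2/2) = 0.589881 mol; mass = 0.589881 mol × 40.31 g/mol = 23.78 g
(c) O2 consumed = 0.589881 × (1/2) = 0.29494 mol; remaining = 0.89 − 0.29494 = 0.59506 mol; mass = 0.59506 mol × 32.0 g/mol = 19.04 g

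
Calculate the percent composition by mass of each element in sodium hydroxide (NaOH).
Na: 57.48%, O: 40.00%, H: 2.52%

Molar mass of NaOH = 40.0 g/mol
% Na = (1 × 22.99) / 40.0 × 100% = 22.99 / 40.0 × 100% = 57.48%
% O = (1 × 16.0) / 40.0 × 100% = 16 / 40.0 × 100% = 40.00%
% H = (1 × 1.008) / 40.0 × 100% = 1.008 / 40.0 × 100% = 2.52%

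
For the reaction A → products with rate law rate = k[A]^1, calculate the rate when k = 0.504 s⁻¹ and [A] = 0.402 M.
0.2026 M/s

rate = k·[A]^1 = 0.504·(0.402)^1 = 0.504·0.402 = 0.2026 M/s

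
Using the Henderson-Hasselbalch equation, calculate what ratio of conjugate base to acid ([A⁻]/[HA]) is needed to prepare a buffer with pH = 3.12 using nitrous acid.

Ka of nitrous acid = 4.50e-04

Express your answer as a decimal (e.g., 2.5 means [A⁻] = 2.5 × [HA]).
[A⁻]/[HA] = 0.593

pKa = −log(4.50e-04) = 3.3468. pH = pKa + log([A⁻]/[HA]). 3.12 = 3.3468 + log(ratio). log(ratio) = 3.12 − 3.3468 = -0.2268. ratio = 10^(-0.2268) = 0.593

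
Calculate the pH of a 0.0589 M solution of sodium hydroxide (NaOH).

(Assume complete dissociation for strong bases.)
pH = 12.77

[OH⁻] = 0.0589 M for strong base. pOH = -log[OH⁻] = 1.23, pH = 14 - pOH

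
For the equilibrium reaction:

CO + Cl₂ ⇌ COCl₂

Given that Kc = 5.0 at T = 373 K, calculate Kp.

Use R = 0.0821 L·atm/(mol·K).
K_p = 0.1633

Δn = (moles gaseous products) − (moles gaseous reactants) = -1
T = 373 K; RT = 0.0821 × 373 = 30.6233
Kp = Kc·(RT)^Δn = 5.0 × (30.6233)^-1 = 5.0 × 0.0326549 = 0.1633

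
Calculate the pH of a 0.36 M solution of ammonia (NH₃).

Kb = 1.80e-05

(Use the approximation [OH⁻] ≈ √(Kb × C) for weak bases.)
pH = 11.41

[OH⁻] = √(Kb × C) = √(1.80e-05 × 0.36) = 2.5456e-03. pOH = 2.59, pH = 14 - pOH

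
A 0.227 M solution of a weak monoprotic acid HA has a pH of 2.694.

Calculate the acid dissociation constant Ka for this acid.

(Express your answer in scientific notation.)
K_a = 1.82e-05

[H⁺] = 10^(−pH) = 10^(−2.694) = 2.023e-03 M. For HA ⇌ H⁺ + A⁻, Ka = x²/(C − x) = (2.023e-03)²/(0.227 − 2.023e-03) = 1.82e-05.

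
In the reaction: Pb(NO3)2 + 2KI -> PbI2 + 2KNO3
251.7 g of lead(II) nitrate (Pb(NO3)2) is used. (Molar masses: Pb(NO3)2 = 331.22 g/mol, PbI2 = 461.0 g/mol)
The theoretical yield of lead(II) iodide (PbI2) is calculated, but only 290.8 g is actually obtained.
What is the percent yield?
Moles of Pb(NO3)2 = 251.7 g ÷ 331.22 g/mol = 0.759918 mol
Mole ratio: 1 mol PbI2 / 1 mol Pb(NO3)2
Moles of PbI2 = 0.759918 × (1/1) = 0.759918 mol
Theoretical yield = 0.759918 mol × 461.0 g/mol = 350.32 g
Actual yield = 290.8 g
Percent yield = (290.8 / 350.32) × 100% = 83.0%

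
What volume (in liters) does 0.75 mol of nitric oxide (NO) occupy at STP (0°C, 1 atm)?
At STP, 1 mol of gas occupies 22.4 L
Volume = 0.75 mol × 22.4 L/mol = 16.80 L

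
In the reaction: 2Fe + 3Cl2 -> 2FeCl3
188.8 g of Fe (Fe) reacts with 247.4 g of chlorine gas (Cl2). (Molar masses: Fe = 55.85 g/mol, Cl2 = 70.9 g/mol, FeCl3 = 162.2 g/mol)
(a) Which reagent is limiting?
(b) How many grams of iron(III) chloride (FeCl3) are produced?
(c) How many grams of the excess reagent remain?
(a) Cl2, (b) 377.3 g, (c) 58.88 g

Moles of Fe = 188.8 g ÷ 55.85 g/mol = 3.38048 mol
Moles of Cl2 = 247.4 g ÷ 70.9 g/mol = 3.48942 mol
Moles ÷ coefficient: Fe: 3.38048/2 = 1.69, Cl2: 3.48942/3 = 1.163
(a) Cl2 has the smaller value, so Cl2 is the limiting reagent.
(b) Moles of FeCl3 = 3.48942 mol Cl2 × (2/3) = 2.32628 mol; mass = 2.32628 mol × 162.2 g/mol = 377.3 g
(c) Fe consumed = 3.48942 × (2/3) = 2.32628 mol; remaining = 3.38048 − 2.32628 = 1.0542 mol; mass = 1.0542 mol × 55.85 g/mol = 58.88 g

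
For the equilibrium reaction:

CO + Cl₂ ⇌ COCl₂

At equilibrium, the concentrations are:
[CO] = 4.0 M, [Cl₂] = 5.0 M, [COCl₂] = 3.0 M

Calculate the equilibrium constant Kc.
K_c = 0.1500

Kc = ([COCl₂]) / ([CO] × [Cl₂])
   = ((3.0)) / ((4.0)·(5.0))
   = 3 / 20 = 0.1500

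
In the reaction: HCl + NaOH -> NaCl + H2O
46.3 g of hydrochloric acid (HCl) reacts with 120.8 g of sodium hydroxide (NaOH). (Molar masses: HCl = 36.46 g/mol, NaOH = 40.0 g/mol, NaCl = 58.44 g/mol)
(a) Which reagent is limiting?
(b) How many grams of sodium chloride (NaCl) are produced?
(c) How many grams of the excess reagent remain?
(a) HCl, (b) 74.21 g, (c) 70 g

Moles of HCl = 46.3 g ÷ 36.46 g/mol = 1.26988 mol
Moles of NaOH = 120.8 g ÷ 40.0 g/mol = 3.02 mol
Moles ÷ coefficient: HCl: 1.26988/1 = 1.27, NaOH: 3.02/1 = 3.02
(a) HCl has the smaller value, so HCl is the limiting reagent.
(b) Moles of NaCl = 1.26988 mol HCl × (1/1) = 1.26988 mol; mass = 1.26988 mol × 58.44 g/mol = 74.21 g
(c) NaOH consumed = 1.26988 × (1/1) = 1.26988 mol; remaining = 3.02 − 1.26988 = 1.75012 mol; mass = 1.75012 mol × 40.0 g/mol = 70 g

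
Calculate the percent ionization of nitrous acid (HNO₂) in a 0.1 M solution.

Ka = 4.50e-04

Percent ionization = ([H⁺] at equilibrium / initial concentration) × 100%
Percent ionization = 6.49%

Let x = [H⁺]. Ka = x²/(C - x) ⇒ x² + (4.50e-04)x - (4.50e-04)(0.1) = 0. x = 6.4870e-03. Percent = (6.4870e-03/0.1) × 100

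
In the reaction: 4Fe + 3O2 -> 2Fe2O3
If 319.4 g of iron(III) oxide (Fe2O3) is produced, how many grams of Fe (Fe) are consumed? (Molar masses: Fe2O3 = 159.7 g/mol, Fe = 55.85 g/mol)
Moles of Fe2O3 = 319.4 g ÷ 159.7 g/mol = 2 mol
Mole ratio: 4 mol Fe / 2 mol Fe2O3
Moles of Fe = 2 × (4/2) = 4 mol
Mass of Fe = 4 mol × 55.85 g/mol = 223.4 g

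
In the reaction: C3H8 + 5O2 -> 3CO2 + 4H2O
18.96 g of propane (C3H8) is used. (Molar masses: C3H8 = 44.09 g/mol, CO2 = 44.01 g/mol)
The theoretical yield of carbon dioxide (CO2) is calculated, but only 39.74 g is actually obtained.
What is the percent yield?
Moles of C3H8 = 18.96 g ÷ 44.09 g/mol = 0.430029 mol
Mole ratio: 3 mol CO2 / 1 mol C3H8
Moles of CO2 = 0.430029 × (3/1) = 1.29009 mol
Theoretical yield = 1.29009 mol × 44.01 g/mol = 56.777 g
Actual yield = 39.74 g
Percent yield = (39.74 / 56.777) × 100% = 70.0%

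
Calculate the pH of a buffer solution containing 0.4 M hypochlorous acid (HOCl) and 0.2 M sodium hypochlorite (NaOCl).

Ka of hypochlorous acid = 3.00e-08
pH = 7.22

pKa = -log(3.00e-08) = 7.52. pH = pKa + log([A⁻]/[HA]) = 7.52 + log(0.2/0.4)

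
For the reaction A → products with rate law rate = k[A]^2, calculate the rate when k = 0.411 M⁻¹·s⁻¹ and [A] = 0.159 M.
0.01039 M/s

rate = k·[A]^2 = 0.411·(0.159)^2 = 0.411·0.025281 = 0.01039 M/s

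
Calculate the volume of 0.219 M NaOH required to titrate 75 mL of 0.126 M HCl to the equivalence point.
V_{base} = 43.2 mL

At equivalence: moles acid = moles base.
moles HCl = 0.126 M × 0.075 L = 0.00945 mol
V_NaOH = 0.00945 mol ÷ 0.219 M = 0.04315 L = 43.2 mL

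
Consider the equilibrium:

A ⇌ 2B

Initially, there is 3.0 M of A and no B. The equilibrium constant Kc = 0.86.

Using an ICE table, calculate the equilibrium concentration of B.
[B] = 1.406 M

ICE: [A] = 3.0 − x, [B] = 2x.
Kc = (2x)²/(3.0 − x) = 0.86 ⇒ 4x² + 0.86x − 2.58 = 0.
x = (−0.86 + √(0.86² + 4·4·2.58))/(2·4) = (−0.86 + √42.02)/8 = 0.70278.
[B] = 2x = 1.406 M.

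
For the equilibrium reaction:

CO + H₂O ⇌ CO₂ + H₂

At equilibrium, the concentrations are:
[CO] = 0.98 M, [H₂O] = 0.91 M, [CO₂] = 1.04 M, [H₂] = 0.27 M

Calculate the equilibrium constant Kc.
K_c = 0.3149

Kc = ([CO₂] × [H₂]) / ([CO] × [H₂O])
   = ((1.04)·(0.27)) / ((0.98)·(0.91))
   = 0.2808 / 0.8918 = 0.3149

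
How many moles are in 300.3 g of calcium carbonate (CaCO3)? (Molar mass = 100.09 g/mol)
Moles = 300.3 g ÷ 100.09 g/mol = 3 mol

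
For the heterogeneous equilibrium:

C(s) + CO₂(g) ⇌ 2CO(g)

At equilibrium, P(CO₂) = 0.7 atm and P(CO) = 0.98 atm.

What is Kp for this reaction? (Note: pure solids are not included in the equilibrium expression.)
K_p = 1.372

Solid C is excluded.
Kp = P(CO)²/P(CO₂) = (0.98)²/0.7 = 0.9604/0.7 = 1.372.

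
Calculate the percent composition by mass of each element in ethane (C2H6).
C: 79.88%, H: 20.11%

Molar mass of C2H6 = 30.07 g/mol
% C = (2 × 12.01) / 30.07 × 100% = 24.02 / 30.07 × 100% = 79.88%
% H = (6 × 1.008) / 30.07 × 100% = 6.048 / 30.07 × 100% = 20.11%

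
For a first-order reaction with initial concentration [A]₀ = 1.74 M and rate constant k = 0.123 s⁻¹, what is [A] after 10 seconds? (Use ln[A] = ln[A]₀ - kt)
0.5086 M

ln[A] = ln[A]₀ - k·t = ln(1.74) - (0.123)·(10) = 0.5539 - 1.2300 = -0.6761
[A] = e^(-0.6761) = 0.5086 M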